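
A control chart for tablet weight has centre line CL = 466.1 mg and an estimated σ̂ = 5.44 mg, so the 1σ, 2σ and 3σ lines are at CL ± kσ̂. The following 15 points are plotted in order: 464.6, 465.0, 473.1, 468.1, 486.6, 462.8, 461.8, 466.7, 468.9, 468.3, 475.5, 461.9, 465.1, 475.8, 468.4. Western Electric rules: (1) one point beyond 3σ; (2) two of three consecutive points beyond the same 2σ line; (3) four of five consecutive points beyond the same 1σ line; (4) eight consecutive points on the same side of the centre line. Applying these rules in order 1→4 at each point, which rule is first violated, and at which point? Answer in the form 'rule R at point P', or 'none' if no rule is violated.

Zone of each point (C = within 1σ̂, B = 1σ̂–2σ̂, A = 2σ̂–3σ̂, * = beyond 3σ̂; sign = side of CL): 1:-C, 2:-C, 3:+B, 4:+C, 5:+*, 6:-C, 7:-C, 8:+C, 9:+C, 10:+C, 11:+B, 12:-C, 13:-C, 14:+B, 15:+C
Rule 1 (one point beyond the 3σ limits) is satisfied at point 5.

rule 1 at point 5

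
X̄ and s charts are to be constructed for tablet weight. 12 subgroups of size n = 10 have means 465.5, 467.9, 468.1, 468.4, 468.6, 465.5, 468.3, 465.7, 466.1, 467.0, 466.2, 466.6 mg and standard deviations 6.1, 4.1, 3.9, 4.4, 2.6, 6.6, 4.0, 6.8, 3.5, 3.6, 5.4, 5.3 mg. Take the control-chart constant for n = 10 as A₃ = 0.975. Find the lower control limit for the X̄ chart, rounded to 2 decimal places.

462.42

X̄̄ = (465.5 + 467.9 + 468.1 + 468.4 + 468.6 + 465.5 + 468.3 + 465.7 + 466.1 + 467.0 + 466.2 + 466.6) / 12 = 466.9917
s̄ = (6.1 + 4.1 + 3.9 + 4.4 + 2.6 + 6.6 + 4.0 + 6.8 + 3.5 + 3.6 + 5.4 + 5.3) / 12 = 4.6917
LCL = X̄̄ − A₃·s̄ = 466.9917 − 0.975 × 4.6917 = 462.4173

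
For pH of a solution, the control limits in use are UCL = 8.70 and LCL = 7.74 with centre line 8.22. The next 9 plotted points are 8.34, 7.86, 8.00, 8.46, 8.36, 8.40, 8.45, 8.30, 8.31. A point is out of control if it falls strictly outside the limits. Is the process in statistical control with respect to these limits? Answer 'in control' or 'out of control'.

in control

All 9 points lie within [7.74, 8.70].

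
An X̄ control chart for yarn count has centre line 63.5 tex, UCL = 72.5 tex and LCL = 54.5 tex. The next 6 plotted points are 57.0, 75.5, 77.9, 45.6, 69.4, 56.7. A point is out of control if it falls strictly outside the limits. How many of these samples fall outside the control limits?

Compare each point to [54.5, 72.5]: sample 2 = 75.5 > UCL; sample 3 = 77.9 > UCL; sample 4 = 45.6 < LCL.

3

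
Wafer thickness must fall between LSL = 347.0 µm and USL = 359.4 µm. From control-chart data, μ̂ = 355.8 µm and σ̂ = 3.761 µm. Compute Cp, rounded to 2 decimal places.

0.55

Cp = (USL − LSL) / (6σ̂) = (359.4 − 347.0) / (6 × 3.761) = 12.4000 / 22.5660 = 0.5495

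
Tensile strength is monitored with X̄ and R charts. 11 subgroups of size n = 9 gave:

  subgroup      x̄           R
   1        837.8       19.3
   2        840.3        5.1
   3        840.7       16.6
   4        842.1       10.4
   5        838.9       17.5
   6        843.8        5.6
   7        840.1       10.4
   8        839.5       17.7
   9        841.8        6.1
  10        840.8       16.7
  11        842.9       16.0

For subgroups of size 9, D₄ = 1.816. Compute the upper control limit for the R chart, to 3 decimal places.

23.344

R̄ = (19.3 + 5.1 + 16.6 + 10.4 + 17.5 + 5.6 + 10.4 + 17.7 + 6.1 + 16.7 + 16.0) / 11 = 141.4000 / 11 = 12.8545
UCL_R = D₄·R̄ = 1.816 × 12.8545 = 23.3439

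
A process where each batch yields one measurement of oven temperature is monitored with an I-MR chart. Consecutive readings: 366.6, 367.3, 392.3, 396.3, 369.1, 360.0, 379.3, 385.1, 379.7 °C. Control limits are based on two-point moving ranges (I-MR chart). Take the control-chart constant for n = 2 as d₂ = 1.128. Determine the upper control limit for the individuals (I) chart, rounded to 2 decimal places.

409.38

X̄ = (366.6 + 367.3 + 392.3 + 396.3 + 369.1 + 360.0 + 379.3 + 385.1 + 379.7) / 9 = 377.3000
Moving ranges: 0.7, 25.0, 4.0, 27.2, 9.1, 19.3, 5.8, 5.4; M̄R̄ = 96.5000 / 8 = 12.0625
UCL = X̄ + 3·M̄R̄/d₂ = 377.3000 + 3 × 12.0625 / 1.128 = 409.3811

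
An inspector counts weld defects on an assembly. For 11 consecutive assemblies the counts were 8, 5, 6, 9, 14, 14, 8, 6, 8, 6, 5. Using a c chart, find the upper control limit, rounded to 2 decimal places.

16.62

c̄ = (8 + 5 + 6 + 9 + 14 + 14 + 8 + 6 + 8 + 6 + 5) / 11 = 89 / 11 = 8.0909
UCL = c̄ + 3√c̄ = 8.0909 + 3 × √8.0909 = 8.0909 + 3 × 2.8445 = 16.6243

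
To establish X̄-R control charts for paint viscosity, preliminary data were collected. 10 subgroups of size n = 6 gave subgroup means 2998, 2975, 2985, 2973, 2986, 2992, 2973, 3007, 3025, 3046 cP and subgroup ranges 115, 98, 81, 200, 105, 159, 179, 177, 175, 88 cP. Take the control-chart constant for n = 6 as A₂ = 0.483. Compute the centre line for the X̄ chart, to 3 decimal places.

X̄̄ = (2998 + 2975 + 2985 + 2973 + 2986 + 2992 + 2973 + 3007 + 3025 + 3046) / 10 = 29960.0000 / 10 = 2996.0000
CL = X̄̄ = 2996.0000

2996.000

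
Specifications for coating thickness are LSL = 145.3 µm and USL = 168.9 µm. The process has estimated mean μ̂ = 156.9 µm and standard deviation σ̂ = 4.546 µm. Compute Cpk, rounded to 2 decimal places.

0.85

Cpu = (USL − μ̂) / (3σ̂) = (168.9 − 156.9) / (3 × 4.546) = 0.8799; Cpl = (μ̂ − LSL) / (3σ̂) = (156.9 − 145.3) / (3 × 4.546) = 0.8506; Cpk = min(Cpu, Cpl) = 0.8506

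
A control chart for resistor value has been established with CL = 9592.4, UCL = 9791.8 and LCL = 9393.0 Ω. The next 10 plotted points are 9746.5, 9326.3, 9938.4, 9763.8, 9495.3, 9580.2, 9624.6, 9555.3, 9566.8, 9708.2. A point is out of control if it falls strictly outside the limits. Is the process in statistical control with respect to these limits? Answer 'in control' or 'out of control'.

out of control

Compare each point to [9393.0, 9791.8]: sample 2 = 9326.3 < LCL; sample 3 = 9938.4 > UCL.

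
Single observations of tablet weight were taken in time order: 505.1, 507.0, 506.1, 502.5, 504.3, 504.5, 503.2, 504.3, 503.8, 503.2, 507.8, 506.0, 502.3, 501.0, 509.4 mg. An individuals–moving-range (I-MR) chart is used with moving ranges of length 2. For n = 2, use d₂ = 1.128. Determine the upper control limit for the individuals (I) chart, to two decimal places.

X̄ = (505.1 + 507.0 + 506.1 + 502.5 + 504.3 + 504.5 + 503.2 + 504.3 + 503.8 + 503.2 + 507.8 + 506.0 + 502.3 + 501.0 + 509.4) / 15 = 504.7000
Moving ranges: 1.9, 0.9, 3.6, 1.8, 0.2, 1.3, 1.1, 0.5, 0.6, 4.6, 1.8, 3.7, 1.3, 8.4; M̄R̄ = 31.7000 / 14 = 2.2643
UCL = X̄ + 3·M̄R̄/d₂ = 504.7000 + 3 × 2.2643 / 1.128 = 510.7220

510.72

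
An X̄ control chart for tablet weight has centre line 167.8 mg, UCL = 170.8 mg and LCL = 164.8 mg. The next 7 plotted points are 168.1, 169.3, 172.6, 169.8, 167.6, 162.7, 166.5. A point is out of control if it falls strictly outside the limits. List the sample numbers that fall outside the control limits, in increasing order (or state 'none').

Compare each point to [164.8, 170.8]: sample 3 = 172.6 > UCL; sample 6 = 162.7 < LCL.

3, 6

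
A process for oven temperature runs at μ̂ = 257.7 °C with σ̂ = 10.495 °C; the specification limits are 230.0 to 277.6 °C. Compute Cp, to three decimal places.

0.756

Cp = (USL − LSL) / (6σ̂) = (277.6 − 230.0) / (6 × 10.495) = 47.6000 / 62.9700 = 0.7559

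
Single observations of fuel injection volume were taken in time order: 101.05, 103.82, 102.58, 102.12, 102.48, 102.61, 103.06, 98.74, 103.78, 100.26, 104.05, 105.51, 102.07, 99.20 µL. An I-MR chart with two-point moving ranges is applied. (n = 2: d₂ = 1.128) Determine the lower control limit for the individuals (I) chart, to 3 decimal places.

96.131

X̄ = (101.05 + 103.82 + 102.58 + 102.12 + 102.48 + 102.61 + 103.06 + 98.74 + 103.78 + 100.26 + 104.05 + 105.51 + 102.07 + 99.20) / 14 = 102.2379
Moving ranges: 2.77, 1.24, 0.46, 0.36, 0.13, 0.45, 4.32, 5.04, 3.52, 3.79, 1.46, 3.44, 2.87; M̄R̄ = 29.8500 / 13 = 2.2962
LCL = X̄ − 3·M̄R̄/d₂ = 102.2379 − 3 × 2.2962 / 1.128 = 96.1311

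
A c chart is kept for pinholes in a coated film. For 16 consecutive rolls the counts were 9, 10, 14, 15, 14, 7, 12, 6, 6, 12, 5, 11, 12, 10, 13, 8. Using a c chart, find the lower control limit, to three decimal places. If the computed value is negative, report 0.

c̄ = (9 + 10 + 14 + 15 + 14 + 7 + 12 + 6 + 6 + 12 + 5 + 11 + 12 + 10 + 13 + 8) / 16 = 164 / 16 = 10.2500
LCL = c̄ − 3√c̄ = 10.2500 − 3 × 3.2016 = 0.6453

0.645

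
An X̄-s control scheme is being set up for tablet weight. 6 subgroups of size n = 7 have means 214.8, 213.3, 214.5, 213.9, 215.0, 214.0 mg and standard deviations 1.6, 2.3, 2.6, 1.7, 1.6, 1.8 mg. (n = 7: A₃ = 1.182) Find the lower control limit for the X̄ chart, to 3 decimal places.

X̄̄ = (214.8 + 213.3 + 214.5 + 213.9 + 215.0 + 214.0) / 6 = 214.2500
s̄ = (1.6 + 2.3 + 2.6 + 1.7 + 1.6 + 1.8) / 6 = 1.9333
LCL = X̄̄ − A₃·s̄ = 214.2500 − 1.182 × 1.9333 = 211.9648

211.965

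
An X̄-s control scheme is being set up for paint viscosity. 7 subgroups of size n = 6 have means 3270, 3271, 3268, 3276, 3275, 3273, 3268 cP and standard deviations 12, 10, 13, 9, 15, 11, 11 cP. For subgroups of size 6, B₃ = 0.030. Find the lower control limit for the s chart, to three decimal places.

s̄ = (12 + 10 + 13 + 9 + 15 + 11 + 11) / 7 = 11.5714
LCL_s = B₃·s̄ = 0.030 × 11.5714 = 0.3471

0.347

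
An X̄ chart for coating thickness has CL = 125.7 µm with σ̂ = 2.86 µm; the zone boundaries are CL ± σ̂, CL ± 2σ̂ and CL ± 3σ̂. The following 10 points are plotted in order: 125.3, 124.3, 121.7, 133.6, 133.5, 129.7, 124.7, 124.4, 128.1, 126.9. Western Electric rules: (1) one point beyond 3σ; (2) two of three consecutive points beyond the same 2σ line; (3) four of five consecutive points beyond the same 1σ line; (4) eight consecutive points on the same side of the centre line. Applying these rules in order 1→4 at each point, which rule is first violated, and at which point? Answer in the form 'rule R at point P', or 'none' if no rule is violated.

rule 2 at point 5

Zone of each point (C = within 1σ̂, B = 1σ̂–2σ̂, A = 2σ̂–3σ̂, * = beyond 3σ̂; sign = side of CL): 1:-C, 2:-C, 3:-B, 4:+A, 5:+A, 6:+B, 7:-C, 8:-C, 9:+C, 10:+C
Rule 2 (two of three consecutive points beyond the same 2σ limit) is satisfied at point 5.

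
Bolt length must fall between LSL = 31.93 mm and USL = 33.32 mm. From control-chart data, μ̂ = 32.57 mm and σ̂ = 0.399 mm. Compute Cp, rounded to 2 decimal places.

Cp = (USL − LSL) / (6σ̂) = (33.32 − 31.93) / (6 × 0.399) = 1.3900 / 2.3940 = 0.5806

0.58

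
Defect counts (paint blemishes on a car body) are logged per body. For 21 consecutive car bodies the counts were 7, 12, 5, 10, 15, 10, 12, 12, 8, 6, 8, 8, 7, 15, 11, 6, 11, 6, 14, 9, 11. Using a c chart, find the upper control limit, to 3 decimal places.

c̄ = (7 + 12 + 5 + 10 + 15 + 10 + 12 + 12 + 8 + 6 + 8 + 8 + 7 + 15 + 11 + 6 + 11 + 6 + 14 + 9 + 11) / 21 = 203 / 21 = 9.6667
UCL = c̄ + 3√c̄ = 9.6667 + 3 × √9.6667 = 9.6667 + 3 × 3.1091 = 18.9940

18.994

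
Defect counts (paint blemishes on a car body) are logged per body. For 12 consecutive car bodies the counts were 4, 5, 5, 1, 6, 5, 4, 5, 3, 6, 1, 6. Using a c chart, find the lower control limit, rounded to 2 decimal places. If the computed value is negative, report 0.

0.00

c̄ = (4 + 5 + 5 + 1 + 6 + 5 + 4 + 5 + 3 + 6 + 1 + 6) / 12 = 51 / 12 = 4.2500
LCL = c̄ − 3√c̄ = 4.2500 − 3 × 2.0616 = -1.9347 → 0 (cannot be negative)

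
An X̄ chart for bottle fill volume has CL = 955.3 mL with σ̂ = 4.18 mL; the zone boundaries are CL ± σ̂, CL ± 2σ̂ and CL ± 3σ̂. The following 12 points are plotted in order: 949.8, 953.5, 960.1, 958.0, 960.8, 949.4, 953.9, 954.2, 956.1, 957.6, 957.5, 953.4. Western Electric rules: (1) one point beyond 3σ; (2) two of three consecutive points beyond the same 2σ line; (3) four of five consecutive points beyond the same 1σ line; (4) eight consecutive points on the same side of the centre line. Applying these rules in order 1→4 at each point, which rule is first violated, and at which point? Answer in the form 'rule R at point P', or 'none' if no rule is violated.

Zone of each point (C = within 1σ̂, B = 1σ̂–2σ̂, A = 2σ̂–3σ̂, * = beyond 3σ̂; sign = side of CL): 1:-B, 2:-C, 3:+B, 4:+C, 5:+B, 6:-B, 7:-C, 8:-C, 9:+C, 10:+C, 11:+C, 12:-C
No rule fires across all 12 points.

none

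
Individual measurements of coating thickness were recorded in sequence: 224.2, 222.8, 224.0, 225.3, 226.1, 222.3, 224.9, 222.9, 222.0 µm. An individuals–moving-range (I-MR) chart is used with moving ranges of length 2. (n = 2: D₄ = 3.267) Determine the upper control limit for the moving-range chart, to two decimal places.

Moving ranges: 1.4, 1.2, 1.3, 0.8, 3.8, 2.6, 2.0, 0.9; M̄R̄ = 14.0000 / 8 = 1.7500
UCL_MR = D₄·M̄R̄ = 3.267 × 1.7500 = 5.7172

5.72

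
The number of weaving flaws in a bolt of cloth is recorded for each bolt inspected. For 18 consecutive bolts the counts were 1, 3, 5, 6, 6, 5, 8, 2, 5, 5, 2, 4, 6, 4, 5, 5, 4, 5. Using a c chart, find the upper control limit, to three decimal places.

c̄ = (1 + 3 + 5 + 6 + 6 + 5 + 8 + 2 + 5 + 5 + 2 + 4 + 6 + 4 + 5 + 5 + 4 + 5) / 18 = 81 / 18 = 4.5000
UCL = c̄ + 3√c̄ = 4.5000 + 3 × √4.5000 = 4.5000 + 3 × 2.1213 = 10.8640

10.864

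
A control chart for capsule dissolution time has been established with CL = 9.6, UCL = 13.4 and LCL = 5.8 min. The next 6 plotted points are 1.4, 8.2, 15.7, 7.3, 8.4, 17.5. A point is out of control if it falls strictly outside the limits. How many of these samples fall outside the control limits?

Compare each point to [5.8, 13.4]: sample 1 = 1.4 < LCL; sample 3 = 15.7 > UCL; sample 6 = 17.5 > UCL.

3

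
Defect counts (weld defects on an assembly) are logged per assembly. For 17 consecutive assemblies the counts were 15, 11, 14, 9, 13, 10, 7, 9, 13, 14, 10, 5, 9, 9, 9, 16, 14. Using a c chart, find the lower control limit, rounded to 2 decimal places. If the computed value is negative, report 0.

c̄ = (15 + 11 + 14 + 9 + 13 + 10 + 7 + 9 + 13 + 14 + 10 + 5 + 9 + 9 + 9 + 16 + 14) / 17 = 187 / 17 = 11.0000
LCL = c̄ − 3√c̄ = 11.0000 − 3 × 3.3166 = 1.0501

1.05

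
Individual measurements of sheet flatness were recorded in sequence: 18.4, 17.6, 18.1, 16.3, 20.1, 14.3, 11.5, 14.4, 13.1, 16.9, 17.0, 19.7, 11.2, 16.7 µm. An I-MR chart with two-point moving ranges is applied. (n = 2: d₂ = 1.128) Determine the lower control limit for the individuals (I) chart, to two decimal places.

7.85

X̄ = (18.4 + 17.6 + 18.1 + 16.3 + 20.1 + 14.3 + 11.5 + 14.4 + 13.1 + 16.9 + 17.0 + 19.7 + 11.2 + 16.7) / 14 = 16.0929
Moving ranges: 0.8, 0.5, 1.8, 3.8, 5.8, 2.8, 2.9, 1.3, 3.8, 0.1, 2.7, 8.5, 5.5; M̄R̄ = 40.3000 / 13 = 3.1000
LCL = X̄ − 3·M̄R̄/d₂ = 16.0929 − 3 × 3.1000 / 1.128 = 7.8482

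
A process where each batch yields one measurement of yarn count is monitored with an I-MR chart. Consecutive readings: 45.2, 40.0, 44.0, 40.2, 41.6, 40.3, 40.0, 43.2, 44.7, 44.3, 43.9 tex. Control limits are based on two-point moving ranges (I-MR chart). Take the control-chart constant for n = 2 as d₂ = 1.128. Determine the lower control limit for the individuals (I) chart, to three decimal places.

X̄ = (45.2 + 40.0 + 44.0 + 40.2 + 41.6 + 40.3 + 40.0 + 43.2 + 44.7 + 44.3 + 43.9) / 11 = 42.4909
Moving ranges: 5.2, 4.0, 3.8, 1.4, 1.3, 0.3, 3.2, 1.5, 0.4, 0.4; M̄R̄ = 21.5000 / 10 = 2.1500
LCL = X̄ − 3·M̄R̄/d₂ = 42.4909 − 3 × 2.1500 / 1.128 = 36.7728

36.773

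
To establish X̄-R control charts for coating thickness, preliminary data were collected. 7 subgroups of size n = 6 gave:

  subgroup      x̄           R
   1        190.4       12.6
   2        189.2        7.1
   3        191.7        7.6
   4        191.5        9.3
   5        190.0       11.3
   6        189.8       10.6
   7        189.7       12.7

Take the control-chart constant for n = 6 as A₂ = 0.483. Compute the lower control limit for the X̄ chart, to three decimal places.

185.416

X̄̄ = (190.4 + 189.2 + 191.7 + 191.5 + 190.0 + 189.8 + 189.7) / 7 = 1332.3000 / 7 = 190.3286
R̄ = (12.6 + 7.1 + 7.6 + 9.3 + 11.3 + 10.6 + 12.7) / 7 = 71.2000 / 7 = 10.1714
LCL = X̄̄ − A₂·R̄ = 190.3286 − 0.483 × 10.1714 = 185.4158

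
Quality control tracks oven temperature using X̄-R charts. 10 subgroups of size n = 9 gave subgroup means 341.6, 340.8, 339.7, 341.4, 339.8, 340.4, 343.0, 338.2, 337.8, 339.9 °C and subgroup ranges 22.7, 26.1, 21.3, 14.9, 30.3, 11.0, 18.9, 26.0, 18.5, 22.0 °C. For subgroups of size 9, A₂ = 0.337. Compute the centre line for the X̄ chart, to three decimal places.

340.260

X̄̄ = (341.6 + 340.8 + 339.7 + 341.4 + 339.8 + 340.4 + 343.0 + 338.2 + 337.8 + 339.9) / 10 = 3402.6000 / 10 = 340.2600
CL = X̄̄ = 340.2600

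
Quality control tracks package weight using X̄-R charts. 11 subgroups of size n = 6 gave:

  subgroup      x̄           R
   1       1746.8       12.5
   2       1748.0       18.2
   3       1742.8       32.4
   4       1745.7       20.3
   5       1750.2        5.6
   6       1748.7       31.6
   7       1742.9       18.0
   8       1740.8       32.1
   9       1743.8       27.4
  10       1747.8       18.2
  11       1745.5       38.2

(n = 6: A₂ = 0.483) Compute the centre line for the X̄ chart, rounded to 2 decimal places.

1745.73

X̄̄ = (1746.8 + 1748.0 + 1742.8 + 1745.7 + 1750.2 + 1748.7 + 1742.9 + 1740.8 + 1743.8 + 1747.8 + 1745.5) / 11 = 19203.0000 / 11 = 1745.7273
CL = X̄̄ = 1745.7273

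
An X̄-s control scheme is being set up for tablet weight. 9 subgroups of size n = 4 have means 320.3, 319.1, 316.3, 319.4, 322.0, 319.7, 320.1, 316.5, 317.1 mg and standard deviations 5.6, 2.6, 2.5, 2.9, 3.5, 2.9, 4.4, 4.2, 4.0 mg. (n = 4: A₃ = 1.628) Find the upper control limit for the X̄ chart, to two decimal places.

X̄̄ = (320.3 + 319.1 + 316.3 + 319.4 + 322.0 + 319.7 + 320.1 + 316.5 + 317.1) / 9 = 318.9444
s̄ = (5.6 + 2.6 + 2.5 + 2.9 + 3.5 + 2.9 + 4.4 + 4.2 + 4.0) / 9 = 3.6222
UCL = X̄̄ + A₃·s̄ = 318.9444 + 1.628 × 3.6222 = 324.8414

324.84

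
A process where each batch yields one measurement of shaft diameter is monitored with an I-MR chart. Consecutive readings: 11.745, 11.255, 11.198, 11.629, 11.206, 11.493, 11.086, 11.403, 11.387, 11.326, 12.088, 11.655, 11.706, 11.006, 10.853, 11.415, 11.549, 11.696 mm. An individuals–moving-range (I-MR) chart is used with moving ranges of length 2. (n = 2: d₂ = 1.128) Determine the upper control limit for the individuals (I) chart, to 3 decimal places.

X̄ = (11.745 + 11.255 + 11.198 + 11.629 + 11.206 + 11.493 + 11.086 + 11.403 + 11.387 + 11.326 + 12.088 + 11.655 + 11.706 + 11.006 + 10.853 + 11.415 + 11.549 + 11.696) / 18 = 11.4276
Moving ranges: 0.490, 0.057, 0.431, 0.423, 0.287, 0.407, 0.317, 0.016, 0.061, 0.762, 0.433, 0.051, 0.700, 0.153, 0.562, 0.134, 0.147; M̄R̄ = 5.4310 / 17 = 0.3195
UCL = X̄ + 3·M̄R̄/d₂ = 11.4276 + 3 × 0.3195 / 1.128 = 12.2772

12.277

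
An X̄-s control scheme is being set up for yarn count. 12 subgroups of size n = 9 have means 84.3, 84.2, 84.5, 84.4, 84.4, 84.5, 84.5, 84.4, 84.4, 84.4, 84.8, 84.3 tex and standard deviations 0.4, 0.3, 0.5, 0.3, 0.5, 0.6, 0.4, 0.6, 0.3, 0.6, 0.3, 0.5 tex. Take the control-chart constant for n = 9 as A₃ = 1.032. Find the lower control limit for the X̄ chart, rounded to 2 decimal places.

X̄̄ = (84.3 + 84.2 + 84.5 + 84.4 + 84.4 + 84.5 + 84.5 + 84.4 + 84.4 + 84.4 + 84.8 + 84.3) / 12 = 84.4250
s̄ = (0.4 + 0.3 + 0.5 + 0.3 + 0.5 + 0.6 + 0.4 + 0.6 + 0.3 + 0.6 + 0.3 + 0.5) / 12 = 0.4417
LCL = X̄̄ − A₃·s̄ = 84.4250 − 1.032 × 0.4417 = 83.9692

83.97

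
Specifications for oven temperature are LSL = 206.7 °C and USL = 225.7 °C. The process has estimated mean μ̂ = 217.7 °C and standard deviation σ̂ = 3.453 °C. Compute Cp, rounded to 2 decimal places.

Cp = (USL − LSL) / (6σ̂) = (225.7 − 206.7) / (6 × 3.453) = 19.0000 / 20.7180 = 0.9171

0.92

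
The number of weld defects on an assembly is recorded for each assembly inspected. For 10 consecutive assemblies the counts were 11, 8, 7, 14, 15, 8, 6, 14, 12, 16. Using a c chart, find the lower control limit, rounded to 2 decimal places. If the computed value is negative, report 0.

1.11

c̄ = (11 + 8 + 7 + 14 + 15 + 8 + 6 + 14 + 12 + 16) / 10 = 111 / 10 = 11.1000
LCL = c̄ − 3√c̄ = 11.1000 − 3 × 3.3317 = 1.1050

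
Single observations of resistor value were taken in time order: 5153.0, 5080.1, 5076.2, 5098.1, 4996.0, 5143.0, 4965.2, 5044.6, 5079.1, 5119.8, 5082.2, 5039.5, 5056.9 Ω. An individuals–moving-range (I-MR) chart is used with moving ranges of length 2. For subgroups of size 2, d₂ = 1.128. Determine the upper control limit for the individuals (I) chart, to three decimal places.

X̄ = (5153.0 + 5080.1 + 5076.2 + 5098.1 + 4996.0 + 5143.0 + 4965.2 + 5044.6 + 5079.1 + 5119.8 + 5082.2 + 5039.5 + 5056.9) / 13 = 5071.8231
Moving ranges: 72.9, 3.9, 21.9, 102.1, 147.0, 177.8, 79.4, 34.5, 40.7, 37.6, 42.7, 17.4; M̄R̄ = 777.9000 / 12 = 64.8250
UCL = X̄ + 3·M̄R̄/d₂ = 5071.8231 + 3 × 64.8250 / 1.128 = 5244.2300

5244.230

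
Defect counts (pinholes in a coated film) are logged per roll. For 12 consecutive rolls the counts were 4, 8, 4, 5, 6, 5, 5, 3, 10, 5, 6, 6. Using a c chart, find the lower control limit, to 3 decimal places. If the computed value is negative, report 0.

c̄ = (4 + 8 + 4 + 5 + 6 + 5 + 5 + 3 + 10 + 5 + 6 + 6) / 12 = 67 / 12 = 5.5833
LCL = c̄ − 3√c̄ = 5.5833 − 3 × 2.3629 = -1.5054 → 0 (cannot be negative)

0.000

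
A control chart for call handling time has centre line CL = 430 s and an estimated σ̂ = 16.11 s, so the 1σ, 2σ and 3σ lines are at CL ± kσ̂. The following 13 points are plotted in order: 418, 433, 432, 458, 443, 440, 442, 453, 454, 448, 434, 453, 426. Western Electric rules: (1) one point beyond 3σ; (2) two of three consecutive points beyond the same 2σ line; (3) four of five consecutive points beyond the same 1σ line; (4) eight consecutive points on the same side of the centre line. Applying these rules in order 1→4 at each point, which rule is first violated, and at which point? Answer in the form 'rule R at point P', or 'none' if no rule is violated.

Zone of each point (C = within 1σ̂, B = 1σ̂–2σ̂, A = 2σ̂–3σ̂, * = beyond 3σ̂; sign = side of CL): 1:-C, 2:+C, 3:+C, 4:+B, 5:+C, 6:+C, 7:+C, 8:+B, 9:+B, 10:+B, 11:+C, 12:+B, 13:-C
Rule 4 (eight consecutive points on the same side of the centre line) is satisfied at point 9.

rule 4 at point 9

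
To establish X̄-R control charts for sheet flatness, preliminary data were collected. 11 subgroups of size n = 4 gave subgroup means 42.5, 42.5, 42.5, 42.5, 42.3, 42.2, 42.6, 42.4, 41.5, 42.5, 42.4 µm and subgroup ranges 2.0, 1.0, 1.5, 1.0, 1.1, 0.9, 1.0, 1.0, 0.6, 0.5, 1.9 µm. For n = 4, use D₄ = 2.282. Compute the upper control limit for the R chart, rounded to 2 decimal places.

R̄ = (2.0 + 1.0 + 1.5 + 1.0 + 1.1 + 0.9 + 1.0 + 1.0 + 0.6 + 0.5 + 1.9) / 11 = 12.5000 / 11 = 1.1364
UCL_R = D₄·R̄ = 2.282 × 1.1364 = 2.5932

2.59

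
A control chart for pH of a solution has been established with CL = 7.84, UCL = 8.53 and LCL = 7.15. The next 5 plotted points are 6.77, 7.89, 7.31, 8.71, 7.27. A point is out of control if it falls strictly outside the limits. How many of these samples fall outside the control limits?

Compare each point to [7.15, 8.53]: sample 1 = 6.77 < LCL; sample 4 = 8.71 > UCL.

2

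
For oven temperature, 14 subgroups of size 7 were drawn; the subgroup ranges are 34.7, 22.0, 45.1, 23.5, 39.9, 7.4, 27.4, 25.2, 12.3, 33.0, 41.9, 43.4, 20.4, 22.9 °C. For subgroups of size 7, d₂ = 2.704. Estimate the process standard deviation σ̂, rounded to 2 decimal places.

10.54

R̄ = (34.7 + 22.0 + 45.1 + 23.5 + 39.9 + 7.4 + 27.4 + 25.2 + 12.3 + 33.0 + 41.9 + 43.4 + 20.4 + 22.9) / 14 = 28.5071
σ̂ = R̄ / d₂ = 28.5071 / 2.704 = 10.5426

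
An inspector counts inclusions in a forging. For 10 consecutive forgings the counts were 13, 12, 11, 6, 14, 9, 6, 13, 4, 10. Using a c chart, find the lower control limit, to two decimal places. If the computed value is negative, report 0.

c̄ = (13 + 12 + 11 + 6 + 14 + 9 + 6 + 13 + 4 + 10) / 10 = 98 / 10 = 9.8000
LCL = c̄ − 3√c̄ = 9.8000 − 3 × 3.1305 = 0.4085

0.41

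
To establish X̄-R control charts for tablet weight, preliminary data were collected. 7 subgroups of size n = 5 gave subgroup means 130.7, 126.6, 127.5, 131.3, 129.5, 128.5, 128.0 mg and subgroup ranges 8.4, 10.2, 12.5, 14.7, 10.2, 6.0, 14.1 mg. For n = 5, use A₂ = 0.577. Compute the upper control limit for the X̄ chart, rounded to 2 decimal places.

135.14

X̄̄ = (130.7 + 126.6 + 127.5 + 131.3 + 129.5 + 128.5 + 128.0) / 7 = 902.1000 / 7 = 128.8714
R̄ = (8.4 + 10.2 + 12.5 + 14.7 + 10.2 + 6.0 + 14.1) / 7 = 76.1000 / 7 = 10.8714
UCL = X̄̄ + A₂·R̄ = 128.8714 + 0.577 × 10.8714 = 135.1442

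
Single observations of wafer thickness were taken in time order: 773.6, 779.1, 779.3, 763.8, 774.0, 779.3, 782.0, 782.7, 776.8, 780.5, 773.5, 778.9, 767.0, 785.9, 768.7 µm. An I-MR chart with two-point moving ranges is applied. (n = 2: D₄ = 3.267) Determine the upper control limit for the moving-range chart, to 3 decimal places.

25.693

Moving ranges: 5.5, 0.2, 15.5, 10.2, 5.3, 2.7, 0.7, 5.9, 3.7, 7.0, 5.4, 11.9, 18.9, 17.2; M̄R̄ = 110.1000 / 14 = 7.8643
UCL_MR = D₄·M̄R̄ = 3.267 × 7.8643 = 25.6926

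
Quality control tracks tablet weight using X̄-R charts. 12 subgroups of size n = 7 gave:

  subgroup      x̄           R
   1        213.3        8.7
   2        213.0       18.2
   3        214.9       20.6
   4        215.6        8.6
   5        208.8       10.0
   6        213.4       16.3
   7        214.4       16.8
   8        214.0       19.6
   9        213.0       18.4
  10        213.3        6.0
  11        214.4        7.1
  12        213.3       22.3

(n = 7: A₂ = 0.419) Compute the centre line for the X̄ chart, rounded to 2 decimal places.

X̄̄ = (213.3 + 213.0 + 214.9 + 215.6 + 208.8 + 213.4 + 214.4 + 214.0 + 213.0 + 213.3 + 214.4 + 213.3) / 12 = 2561.4000 / 12 = 213.4500
CL = X̄̄ = 213.4500

213.45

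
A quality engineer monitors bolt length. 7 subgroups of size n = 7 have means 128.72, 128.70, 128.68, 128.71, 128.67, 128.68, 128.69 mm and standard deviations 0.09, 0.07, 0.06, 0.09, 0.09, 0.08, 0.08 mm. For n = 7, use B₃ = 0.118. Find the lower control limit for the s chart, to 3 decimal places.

s̄ = (0.09 + 0.07 + 0.06 + 0.09 + 0.09 + 0.08 + 0.08) / 7 = 0.0800
LCL_s = B₃·s̄ = 0.118 × 0.0800 = 0.0094

0.009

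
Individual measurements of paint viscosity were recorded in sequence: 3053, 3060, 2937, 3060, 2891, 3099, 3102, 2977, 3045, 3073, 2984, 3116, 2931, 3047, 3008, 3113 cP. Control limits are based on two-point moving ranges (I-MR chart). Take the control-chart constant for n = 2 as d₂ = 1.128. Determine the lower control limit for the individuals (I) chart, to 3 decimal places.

2761.496

X̄ = (3053 + 3060 + 2937 + 3060 + 2891 + 3099 + 3102 + 2977 + 3045 + 3073 + 2984 + 3116 + 2931 + 3047 + 3008 + 3113) / 16 = 3031.0000
Moving ranges: 7, 123, 123, 169, 208, 3, 125, 68, 28, 89, 132, 185, 116, 39, 105; M̄R̄ = 1520.0000 / 15 = 101.3333
LCL = X̄ − 3·M̄R̄/d₂ = 3031.0000 − 3 × 101.3333 / 1.128 = 2761.4965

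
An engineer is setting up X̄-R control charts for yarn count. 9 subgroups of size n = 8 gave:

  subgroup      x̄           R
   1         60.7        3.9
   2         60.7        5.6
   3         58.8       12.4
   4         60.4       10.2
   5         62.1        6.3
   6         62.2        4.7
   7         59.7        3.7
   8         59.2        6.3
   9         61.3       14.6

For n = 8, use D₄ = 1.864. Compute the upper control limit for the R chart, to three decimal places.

R̄ = (3.9 + 5.6 + 12.4 + 10.2 + 6.3 + 4.7 + 3.7 + 6.3 + 14.6) / 9 = 67.7000 / 9 = 7.5222
UCL_R = D₄·R̄ = 1.864 × 7.5222 = 14.0214

14.021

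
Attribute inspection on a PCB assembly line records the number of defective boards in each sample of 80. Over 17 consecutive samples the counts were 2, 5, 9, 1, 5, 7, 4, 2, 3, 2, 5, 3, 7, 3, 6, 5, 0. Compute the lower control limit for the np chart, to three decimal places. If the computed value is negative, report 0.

0.000

p̄ = Σdᵢ / (k·n) = 69 / (17 × 80) = 0.05074
LCL = np̄ − 3·√(np̄(1−p̄)) = 4.0588 − 3 × 1.9629 = -1.8298 → 0 (negative, so LCL = 0)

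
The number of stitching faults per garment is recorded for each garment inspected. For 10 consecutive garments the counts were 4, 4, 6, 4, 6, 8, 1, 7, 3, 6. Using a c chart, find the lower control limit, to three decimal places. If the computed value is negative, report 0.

0.000

c̄ = (4 + 4 + 6 + 4 + 6 + 8 + 1 + 7 + 3 + 6) / 10 = 49 / 10 = 4.9000
LCL = c̄ − 3√c̄ = 4.9000 − 3 × 2.2136 = -1.7408 → 0 (cannot be negative)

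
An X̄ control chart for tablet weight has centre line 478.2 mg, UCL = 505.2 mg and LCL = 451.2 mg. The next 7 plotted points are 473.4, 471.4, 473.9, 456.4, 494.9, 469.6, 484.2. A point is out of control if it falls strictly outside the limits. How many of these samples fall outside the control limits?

All 7 points lie within [451.2, 505.2].

0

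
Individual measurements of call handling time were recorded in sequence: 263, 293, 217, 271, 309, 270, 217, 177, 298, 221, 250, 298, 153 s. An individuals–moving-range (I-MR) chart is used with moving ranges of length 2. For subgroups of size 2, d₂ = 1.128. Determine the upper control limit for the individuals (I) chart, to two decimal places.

X̄ = (263 + 293 + 217 + 271 + 309 + 270 + 217 + 177 + 298 + 221 + 250 + 298 + 153) / 13 = 249.0000
Moving ranges: 30, 76, 54, 38, 39, 53, 40, 121, 77, 29, 48, 145; M̄R̄ = 750.0000 / 12 = 62.5000
UCL = X̄ + 3·M̄R̄/d₂ = 249.0000 + 3 × 62.5000 / 1.128 = 415.2234

415.22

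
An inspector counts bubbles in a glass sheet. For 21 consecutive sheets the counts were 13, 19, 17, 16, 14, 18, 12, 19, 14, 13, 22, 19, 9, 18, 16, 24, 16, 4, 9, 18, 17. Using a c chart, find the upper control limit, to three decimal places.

27.410

c̄ = (13 + 19 + 17 + 16 + 14 + 18 + 12 + 19 + 14 + 13 + 22 + 19 + 9 + 18 + 16 + 24 + 16 + 4 + 9 + 18 + 17) / 21 = 327 / 21 = 15.5714
UCL = c̄ + 3√c̄ = 15.5714 + 3 × √15.5714 = 15.5714 + 3 × 3.9461 = 27.4096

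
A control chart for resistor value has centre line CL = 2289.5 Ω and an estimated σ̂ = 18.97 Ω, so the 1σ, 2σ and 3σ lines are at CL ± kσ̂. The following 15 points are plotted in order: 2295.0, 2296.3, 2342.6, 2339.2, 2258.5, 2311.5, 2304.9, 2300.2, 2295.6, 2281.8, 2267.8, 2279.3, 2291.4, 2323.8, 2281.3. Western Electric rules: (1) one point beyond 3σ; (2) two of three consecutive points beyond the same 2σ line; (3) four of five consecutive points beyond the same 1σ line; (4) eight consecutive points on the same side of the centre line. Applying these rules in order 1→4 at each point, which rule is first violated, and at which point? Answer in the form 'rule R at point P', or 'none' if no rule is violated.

rule 2 at point 4

Zone of each point (C = within 1σ̂, B = 1σ̂–2σ̂, A = 2σ̂–3σ̂, * = beyond 3σ̂; sign = side of CL): 1:+C, 2:+C, 3:+A, 4:+A, 5:-B, 6:+B, 7:+C, 8:+C, 9:+C, 10:-C, 11:-B, 12:-C, 13:+C, 14:+B, 15:-C
Rule 2 (two of three consecutive points beyond the same 2σ limit) is satisfied at point 4.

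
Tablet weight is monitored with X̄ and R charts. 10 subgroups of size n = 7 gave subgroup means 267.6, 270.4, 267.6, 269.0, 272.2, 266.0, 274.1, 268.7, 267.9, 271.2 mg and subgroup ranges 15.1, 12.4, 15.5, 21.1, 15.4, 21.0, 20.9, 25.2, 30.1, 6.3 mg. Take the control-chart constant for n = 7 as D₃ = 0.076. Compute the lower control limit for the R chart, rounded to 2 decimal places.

1.39

R̄ = (15.1 + 12.4 + 15.5 + 21.1 + 15.4 + 21.0 + 20.9 + 25.2 + 30.1 + 6.3) / 10 = 183.0000 / 10 = 18.3000
LCL_R = D₃·R̄ = 0.076 × 18.3000 = 1.3908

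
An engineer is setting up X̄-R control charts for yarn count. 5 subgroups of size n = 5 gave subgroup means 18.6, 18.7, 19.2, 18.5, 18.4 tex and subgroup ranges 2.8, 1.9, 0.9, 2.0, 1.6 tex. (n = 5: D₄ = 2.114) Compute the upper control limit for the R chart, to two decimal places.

R̄ = (2.8 + 1.9 + 0.9 + 2.0 + 1.6) / 5 = 9.2000 / 5 = 1.8400
UCL_R = D₄·R̄ = 2.114 × 1.8400 = 3.8898

3.89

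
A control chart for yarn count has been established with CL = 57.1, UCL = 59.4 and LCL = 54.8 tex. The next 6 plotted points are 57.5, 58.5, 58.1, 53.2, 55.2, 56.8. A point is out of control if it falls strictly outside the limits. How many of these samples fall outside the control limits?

1

Compare each point to [54.8, 59.4]: sample 4 = 53.2 < LCL.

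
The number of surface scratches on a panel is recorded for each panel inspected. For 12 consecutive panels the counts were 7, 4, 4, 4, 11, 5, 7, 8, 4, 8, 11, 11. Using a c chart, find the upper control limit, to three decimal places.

14.937

c̄ = (7 + 4 + 4 + 4 + 11 + 5 + 7 + 8 + 4 + 8 + 11 + 11) / 12 = 84 / 12 = 7.0000
UCL = c̄ + 3√c̄ = 7.0000 + 3 × √7.0000 = 7.0000 + 3 × 2.6458 = 14.9373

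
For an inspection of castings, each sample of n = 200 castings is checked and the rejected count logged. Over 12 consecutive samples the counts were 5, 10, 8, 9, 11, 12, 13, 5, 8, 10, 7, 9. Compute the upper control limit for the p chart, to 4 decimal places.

p̄ = Σdᵢ / (k·n) = 107 / (12 × 200) = 0.04458
UCL = p̄ + 3·√(p̄(1−p̄)/n) = 0.04458 + 3 × √(0.04458×0.95542/200) = 0.04458 + 3 × 0.01459 = 0.08836

0.0884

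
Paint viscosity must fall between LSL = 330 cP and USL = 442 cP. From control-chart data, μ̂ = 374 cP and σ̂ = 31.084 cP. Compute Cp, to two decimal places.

Cp = (USL − LSL) / (6σ̂) = (442 − 330) / (6 × 31.084) = 112.0000 / 186.5040 = 0.6005

0.60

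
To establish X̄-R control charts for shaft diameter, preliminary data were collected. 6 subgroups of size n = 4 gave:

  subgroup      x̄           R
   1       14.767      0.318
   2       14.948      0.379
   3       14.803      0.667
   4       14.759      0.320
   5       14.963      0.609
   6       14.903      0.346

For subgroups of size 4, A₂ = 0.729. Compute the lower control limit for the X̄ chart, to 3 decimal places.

X̄̄ = (14.767 + 14.948 + 14.803 + 14.759 + 14.963 + 14.903) / 6 = 89.1430 / 6 = 14.8572
R̄ = (0.318 + 0.379 + 0.667 + 0.320 + 0.609 + 0.346) / 6 = 2.6390 / 6 = 0.4398
LCL = X̄̄ − A₂·R̄ = 14.8572 − 0.729 × 0.4398 = 14.5365

14.537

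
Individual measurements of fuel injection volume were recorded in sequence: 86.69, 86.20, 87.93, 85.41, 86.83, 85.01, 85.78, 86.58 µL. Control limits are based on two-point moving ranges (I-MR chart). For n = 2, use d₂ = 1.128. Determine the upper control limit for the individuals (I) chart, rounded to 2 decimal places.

89.93

X̄ = (86.69 + 86.20 + 87.93 + 85.41 + 86.83 + 85.01 + 85.78 + 86.58) / 8 = 86.3038
Moving ranges: 0.49, 1.73, 2.52, 1.42, 1.82, 0.77, 0.80; M̄R̄ = 9.5500 / 7 = 1.3643
UCL = X̄ + 3·M̄R̄/d₂ = 86.3038 + 3 × 1.3643 / 1.128 = 89.9322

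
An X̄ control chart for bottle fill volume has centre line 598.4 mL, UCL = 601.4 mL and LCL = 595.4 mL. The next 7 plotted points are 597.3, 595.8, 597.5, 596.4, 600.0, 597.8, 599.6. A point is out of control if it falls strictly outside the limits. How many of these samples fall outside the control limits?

All 7 points lie within [595.4, 601.4].

0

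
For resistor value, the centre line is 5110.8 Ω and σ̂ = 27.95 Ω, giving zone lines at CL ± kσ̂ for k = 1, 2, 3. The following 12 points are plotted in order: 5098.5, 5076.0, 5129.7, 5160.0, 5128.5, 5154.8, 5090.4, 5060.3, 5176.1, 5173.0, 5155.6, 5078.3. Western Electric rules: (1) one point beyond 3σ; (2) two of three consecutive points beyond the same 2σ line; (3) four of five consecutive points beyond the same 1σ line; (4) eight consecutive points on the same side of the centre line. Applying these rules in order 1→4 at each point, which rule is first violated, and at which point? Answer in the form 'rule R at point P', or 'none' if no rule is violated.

rule 2 at point 10

Zone of each point (C = within 1σ̂, B = 1σ̂–2σ̂, A = 2σ̂–3σ̂, * = beyond 3σ̂; sign = side of CL): 1:-C, 2:-B, 3:+C, 4:+B, 5:+C, 6:+B, 7:-C, 8:-B, 9:+A, 10:+A, 11:+B, 12:-B
Rule 2 (two of three consecutive points beyond the same 2σ limit) is satisfied at point 10.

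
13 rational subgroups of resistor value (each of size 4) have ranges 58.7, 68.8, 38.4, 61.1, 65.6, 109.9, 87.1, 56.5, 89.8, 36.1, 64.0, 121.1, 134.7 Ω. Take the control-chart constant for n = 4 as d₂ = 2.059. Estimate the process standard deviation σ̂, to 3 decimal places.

37.053

R̄ = (58.7 + 68.8 + 38.4 + 61.1 + 65.6 + 109.9 + 87.1 + 56.5 + 89.8 + 36.1 + 64.0 + 121.1 + 134.7) / 13 = 76.2923
σ̂ = R̄ / d₂ = 76.2923 / 2.059 = 37.0531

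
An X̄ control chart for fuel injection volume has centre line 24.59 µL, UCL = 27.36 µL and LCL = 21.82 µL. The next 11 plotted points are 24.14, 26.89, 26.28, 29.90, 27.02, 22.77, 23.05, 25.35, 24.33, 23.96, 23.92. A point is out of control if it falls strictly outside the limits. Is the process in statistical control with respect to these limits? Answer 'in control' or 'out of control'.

out of control

Compare each point to [21.82, 27.36]: sample 4 = 29.90 > UCL.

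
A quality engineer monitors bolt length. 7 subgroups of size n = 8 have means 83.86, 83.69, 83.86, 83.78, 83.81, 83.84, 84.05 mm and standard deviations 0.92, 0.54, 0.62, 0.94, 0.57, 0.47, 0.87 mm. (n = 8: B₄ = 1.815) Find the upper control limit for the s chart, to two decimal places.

s̄ = (0.92 + 0.54 + 0.62 + 0.94 + 0.57 + 0.47 + 0.87) / 7 = 0.7043
UCL_s = B₄·s̄ = 1.815 × 0.7043 = 1.2783

1.28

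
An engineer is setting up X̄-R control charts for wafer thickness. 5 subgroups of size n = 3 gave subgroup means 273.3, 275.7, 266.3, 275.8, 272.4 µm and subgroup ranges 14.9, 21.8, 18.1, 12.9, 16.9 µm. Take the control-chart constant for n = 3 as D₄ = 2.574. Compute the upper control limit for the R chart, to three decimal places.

R̄ = (14.9 + 21.8 + 18.1 + 12.9 + 16.9) / 5 = 84.6000 / 5 = 16.9200
UCL_R = D₄·R̄ = 2.574 × 16.9200 = 43.5521

43.552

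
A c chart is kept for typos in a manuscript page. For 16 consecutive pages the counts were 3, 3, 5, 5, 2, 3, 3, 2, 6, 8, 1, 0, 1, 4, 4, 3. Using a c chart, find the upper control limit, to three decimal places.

8.773

c̄ = (3 + 3 + 5 + 5 + 2 + 3 + 3 + 2 + 6 + 8 + 1 + 0 + 1 + 4 + 4 + 3) / 16 = 53 / 16 = 3.3125
UCL = c̄ + 3√c̄ = 3.3125 + 3 × √3.3125 = 3.3125 + 3 × 1.8200 = 8.7726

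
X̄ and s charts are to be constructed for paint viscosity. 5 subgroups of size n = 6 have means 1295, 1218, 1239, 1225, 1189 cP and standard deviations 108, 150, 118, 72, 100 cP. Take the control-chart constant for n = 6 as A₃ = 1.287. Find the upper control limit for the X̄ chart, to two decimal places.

1374.26

X̄̄ = (1295 + 1218 + 1239 + 1225 + 1189) / 5 = 1233.2000
s̄ = (108 + 150 + 118 + 72 + 100) / 5 = 109.6000
UCL = X̄̄ + A₃·s̄ = 1233.2000 + 1.287 × 109.6000 = 1374.2552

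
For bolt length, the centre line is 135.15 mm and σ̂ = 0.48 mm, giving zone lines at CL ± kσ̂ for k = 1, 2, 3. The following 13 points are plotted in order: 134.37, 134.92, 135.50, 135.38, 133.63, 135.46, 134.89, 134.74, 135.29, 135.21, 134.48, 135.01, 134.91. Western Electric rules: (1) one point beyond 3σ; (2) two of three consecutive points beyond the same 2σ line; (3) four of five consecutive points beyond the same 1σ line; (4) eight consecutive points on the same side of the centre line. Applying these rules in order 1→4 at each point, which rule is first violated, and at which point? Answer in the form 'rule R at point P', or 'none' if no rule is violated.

rule 1 at point 5

Zone of each point (C = within 1σ̂, B = 1σ̂–2σ̂, A = 2σ̂–3σ̂, * = beyond 3σ̂; sign = side of CL): 1:-B, 2:-C, 3:+C, 4:+C, 5:-*, 6:+C, 7:-C, 8:-C, 9:+C, 10:+C, 11:-B, 12:-C, 13:-C
Rule 1 (one point beyond the 3σ limits) is satisfied at point 5.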